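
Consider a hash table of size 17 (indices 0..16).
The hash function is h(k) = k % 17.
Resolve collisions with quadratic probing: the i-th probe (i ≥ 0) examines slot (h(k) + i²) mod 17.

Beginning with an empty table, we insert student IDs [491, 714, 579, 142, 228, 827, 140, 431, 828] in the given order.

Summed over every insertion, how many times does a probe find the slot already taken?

Insert 491: h=15, slot 15 empty → index 15.
Insert 714: h=0, slot 0 empty → index 0.
Insert 579: h=1, slot 1 empty → index 1.
Insert 142: h=6, slot 6 empty → index 6.
Insert 228: h=7, slot 7 empty → index 7.
Insert 827: h=11, slot 11 empty → index 11.
Insert 140: h=4, slot 4 empty → index 4.
Insert 431: h=6, slots 6,7 occupied → index 10.
Insert 828: h=12, slot 12 empty → index 12.
Table: [714, 579, _, _, 140, _, 142, 228, _, _, 431, 827, 828, _, _, 491, _]

2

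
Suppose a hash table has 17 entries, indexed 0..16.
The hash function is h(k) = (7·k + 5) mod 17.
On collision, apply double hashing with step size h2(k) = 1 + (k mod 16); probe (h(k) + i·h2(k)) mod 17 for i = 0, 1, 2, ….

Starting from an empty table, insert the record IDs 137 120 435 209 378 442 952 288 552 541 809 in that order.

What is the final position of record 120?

4

Insert 137: h=12, slot 12 empty → index 12.
Insert 120: h=12, h2=9, slot 12 occupied → index 4.
Insert 435: h=7, slot 7 empty → index 7.
Insert 209: h=6, slot 6 empty → index 6.
Insert 378: h=16, slot 16 empty → index 16.
Insert 442: h=5, slot 5 empty → index 5.
Insert 952: h=5, h2=9, slot 5 occupied → index 14.
Insert 288: h=15, slot 15 empty → index 15.
Insert 552: h=10, slot 10 empty → index 10.
Insert 541: h=1, slot 1 empty → index 1.
Insert 809: h=7, h2=10, slot 7 occupied → index 0.
Table: [809, 541, _, _, 120, 442, 209, 435, _, _, 552, _, 137, _, 952, 288, 378]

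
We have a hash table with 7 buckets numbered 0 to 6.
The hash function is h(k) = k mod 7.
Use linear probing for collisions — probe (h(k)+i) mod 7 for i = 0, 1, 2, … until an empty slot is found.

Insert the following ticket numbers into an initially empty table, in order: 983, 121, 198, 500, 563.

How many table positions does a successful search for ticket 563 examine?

983 hashes to 3; slot 3 is free → place at 3.
121 hashes to 2; slot 2 is free → place at 2.
198 hashes to 2; 2,3 taken → place at 4.
500 hashes to 3; 3,4 taken → place at 5.
563 hashes to 3; 3,4,5 taken → place at 6.
Table: [-, -, 121, 983, 198, 500, 563]
Lookup 563: h=3, probe 3,4,5,6 → found at 6.

4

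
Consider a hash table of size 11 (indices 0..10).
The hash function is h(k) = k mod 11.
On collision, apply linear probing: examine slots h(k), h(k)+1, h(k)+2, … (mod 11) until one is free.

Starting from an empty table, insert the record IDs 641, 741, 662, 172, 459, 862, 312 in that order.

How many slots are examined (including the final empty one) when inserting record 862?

Insert 641: h=3, slot 3 empty → index 3.
Insert 741: h=4, slot 4 empty → index 4.
Insert 662: h=2, slot 2 empty → index 2.
Insert 172: h=7, slot 7 empty → index 7.
Insert 459: h=8, slot 8 empty → index 8.
Insert 862: h=4, slot 4 occupied → index 5.
Insert 312: h=4, slots 4,5 occupied → index 6.
Table: [., ., 662, 641, 741, 862, 312, 172, 459, ., .]

2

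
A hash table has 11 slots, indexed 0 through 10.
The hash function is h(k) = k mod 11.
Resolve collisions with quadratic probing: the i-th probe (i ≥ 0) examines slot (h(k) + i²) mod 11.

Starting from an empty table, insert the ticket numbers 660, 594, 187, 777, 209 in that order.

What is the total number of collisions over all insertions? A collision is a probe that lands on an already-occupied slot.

660 hashes to 0; slot 0 is free → place at 0.
594 hashes to 0; 0 taken → place at 1.
187 hashes to 0; 0,1 taken → place at 4.
777 hashes to 7; slot 7 is free → place at 7.
209 hashes to 0; 0,1,4 taken → place at 9.
Table: [660, 594, _, _, 187, _, _, 777, _, 209, _]

6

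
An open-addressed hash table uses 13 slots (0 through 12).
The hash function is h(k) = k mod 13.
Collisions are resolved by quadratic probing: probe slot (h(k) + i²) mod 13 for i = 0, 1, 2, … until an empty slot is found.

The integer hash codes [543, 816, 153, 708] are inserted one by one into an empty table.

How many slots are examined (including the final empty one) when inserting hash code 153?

543: h=10 => slot 10
816: h=10, probe 10,11 => slot 11
153: h=10, probe 10,11,1 => slot 1
708: h=6 => slot 6
Table: [—, 153, —, —, —, —, 708, —, —, —, 543, 816, —]

3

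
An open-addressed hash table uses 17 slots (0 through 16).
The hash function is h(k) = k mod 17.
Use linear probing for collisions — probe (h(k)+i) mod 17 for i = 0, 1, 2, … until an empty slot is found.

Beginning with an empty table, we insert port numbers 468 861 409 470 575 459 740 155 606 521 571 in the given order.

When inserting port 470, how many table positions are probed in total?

2

468: h=9 => slot 9
861: h=11 => slot 11
409: h=1 => slot 1
470: h=11, probe 11,12 => slot 12
575: h=14 => slot 14
459: h=0 => slot 0
740: h=9, probe 9,10 => slot 10
155: h=2 => slot 2
606: h=11, probe 11,12,13 => slot 13
521: h=11, probe 11,12,13,14,15 => slot 15
571: h=10, probe 10,11,12,13,14,15,16 => slot 16
Table: [459, 409, 155, _, _, _, _, _, _, 468, 740, 861, 470, 606, 575, 521, 571]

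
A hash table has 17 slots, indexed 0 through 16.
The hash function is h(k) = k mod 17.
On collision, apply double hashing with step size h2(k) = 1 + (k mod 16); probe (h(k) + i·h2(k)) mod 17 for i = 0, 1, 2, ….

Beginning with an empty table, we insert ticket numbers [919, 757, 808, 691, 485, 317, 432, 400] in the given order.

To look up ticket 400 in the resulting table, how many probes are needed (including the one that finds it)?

4

919 hashes to 1; slot 1 is free => place at 1.
757 hashes to 9; slot 9 is free => place at 9.
808 hashes to 9, h2=9; 9,1 taken => place at 10.
691 hashes to 11; slot 11 is free => place at 11.
485 hashes to 9, h2=6; 9 taken => place at 15.
317 hashes to 11, h2=14; 11 taken => place at 8.
432 hashes to 7; slot 7 is free => place at 7.
400 hashes to 9, h2=1; 9,10,11 taken => place at 12.
Table: [., 919, ., ., ., ., ., 432, 317, 757, 808, 691, 400, ., ., 485, .]
Lookup 400: h=9, h2=1, probe 9,10,11,12 → found at 12.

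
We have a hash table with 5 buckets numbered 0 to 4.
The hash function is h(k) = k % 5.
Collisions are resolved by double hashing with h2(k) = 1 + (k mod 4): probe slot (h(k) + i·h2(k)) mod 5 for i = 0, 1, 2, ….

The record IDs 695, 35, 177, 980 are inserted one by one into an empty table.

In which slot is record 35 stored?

4

695 hashes to 0; slot 0 is free => place at 0.
35 hashes to 0, h2=4; 0 taken => place at 4.
177 hashes to 2; slot 2 is free => place at 2.
980 hashes to 0, h2=1; 0 taken => place at 1.
Table: [695, 980, 177, _, 35]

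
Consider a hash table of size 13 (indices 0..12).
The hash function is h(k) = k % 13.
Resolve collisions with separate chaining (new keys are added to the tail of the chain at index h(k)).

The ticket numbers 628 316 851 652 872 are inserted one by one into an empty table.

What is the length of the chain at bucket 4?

2

628 -> bucket 4
316 -> bucket 4 (collision)
851 -> bucket 6
652 -> bucket 2
872 -> bucket 1
Final buckets:
0: ∅
1: 872
2: 652
3: ∅
4: 628 -> 316
5: ∅
6: 851
7: ∅
8: ∅
9: ∅
10: ∅
11: ∅
12: ∅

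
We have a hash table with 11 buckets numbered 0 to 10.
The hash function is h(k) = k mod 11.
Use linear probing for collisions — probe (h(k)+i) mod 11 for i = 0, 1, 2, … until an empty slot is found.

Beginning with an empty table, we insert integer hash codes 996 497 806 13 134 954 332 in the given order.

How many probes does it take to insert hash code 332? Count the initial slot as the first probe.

996 hashes to 6; slot 6 is free → place at 6.
497 hashes to 2; slot 2 is free → place at 2.
806 hashes to 3; slot 3 is free → place at 3.
13 hashes to 2; 2,3 taken → place at 4.
134 hashes to 2; 2,3,4 taken → place at 5.
954 hashes to 8; slot 8 is free → place at 8.
332 hashes to 2; 2,3,4,5,6 taken → place at 7.
Table: [., ., 497, 806, 13, 134, 996, 332, 954, ., .]

6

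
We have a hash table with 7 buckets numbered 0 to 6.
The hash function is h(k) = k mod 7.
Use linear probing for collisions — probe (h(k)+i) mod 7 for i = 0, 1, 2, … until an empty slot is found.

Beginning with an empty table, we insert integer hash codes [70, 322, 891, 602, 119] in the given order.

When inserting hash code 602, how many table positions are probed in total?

70: h=0 => slot 0
322: h=0, probe 0,1 => slot 1
891: h=2 => slot 2
602: h=0, probe 0,1,2,3 => slot 3
119: h=0, probe 0,1,2,3,4 => slot 4
Table: [70, 322, 891, 602, 119, —, —]

4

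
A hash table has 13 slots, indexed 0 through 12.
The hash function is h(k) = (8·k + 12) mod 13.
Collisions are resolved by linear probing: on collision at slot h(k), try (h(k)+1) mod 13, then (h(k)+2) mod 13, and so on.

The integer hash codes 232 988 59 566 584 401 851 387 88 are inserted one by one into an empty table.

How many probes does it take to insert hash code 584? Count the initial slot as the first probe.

232: h=9 -> slot 9
988: h=12 -> slot 12
59: h=3 -> slot 3
566: h=3, probe 3,4 -> slot 4
584: h=4, probe 4,5 -> slot 5
401: h=9, probe 9,10 -> slot 10
851: h=8 -> slot 8
387: h=1 -> slot 1
88: h=1, probe 1,2 -> slot 2
Table: [∅, 387, 88, 59, 566, 584, ∅, ∅, 851, 232, 401, ∅, 988]

2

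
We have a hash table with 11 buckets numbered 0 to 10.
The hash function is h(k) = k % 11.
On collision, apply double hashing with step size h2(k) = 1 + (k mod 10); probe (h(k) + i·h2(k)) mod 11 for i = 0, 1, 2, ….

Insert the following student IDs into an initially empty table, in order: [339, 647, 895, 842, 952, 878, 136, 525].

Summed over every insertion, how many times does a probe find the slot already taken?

339: h=9 -> slot 9
647: h=9, h2=8, probe 9,6 -> slot 6
895: h=4 -> slot 4
842: h=6, h2=3, probe 6,9,1 -> slot 1
952: h=6, h2=3, probe 6,9,1,4,7 -> slot 7
878: h=9, h2=9, probe 9,7,5 -> slot 5
136: h=4, h2=7, probe 4,0 -> slot 0
525: h=8 -> slot 8
Table: [136, 842, -, -, 895, 878, 647, 952, 525, 339, -]

10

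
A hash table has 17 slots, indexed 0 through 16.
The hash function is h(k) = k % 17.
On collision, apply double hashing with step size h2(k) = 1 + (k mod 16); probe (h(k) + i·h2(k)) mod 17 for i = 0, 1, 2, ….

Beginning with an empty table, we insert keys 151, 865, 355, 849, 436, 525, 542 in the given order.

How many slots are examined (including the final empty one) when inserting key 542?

151: h=15 → slot 15
865: h=15, h2=2, probe 15,0 → slot 0
355: h=15, h2=4, probe 15,2 → slot 2
849: h=16 → slot 16
436: h=11 → slot 11
525: h=15, h2=14, probe 15,12 → slot 12
542: h=15, h2=15, probe 15,13 → slot 13
Table: [865, -, 355, -, -, -, -, -, -, -, -, 436, 525, 542, -, 151, 849]

2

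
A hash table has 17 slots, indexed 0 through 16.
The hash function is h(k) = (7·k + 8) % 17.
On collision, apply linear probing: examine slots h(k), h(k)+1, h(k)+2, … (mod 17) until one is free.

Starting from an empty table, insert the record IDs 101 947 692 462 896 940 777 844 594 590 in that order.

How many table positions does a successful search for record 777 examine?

101 hashes to 1; slot 1 is free → place at 1.
947 hashes to 7; slot 7 is free → place at 7.
692 hashes to 7; 7 taken → place at 8.
462 hashes to 12; slot 12 is free → place at 12.
896 hashes to 7; 7,8 taken → place at 9.
940 hashes to 9; 9 taken → place at 10.
777 hashes to 7; 7,8,9,10 taken → place at 11.
844 hashes to 0; slot 0 is free → place at 0.
594 hashes to 1; 1 taken → place at 2.
590 hashes to 7; 7,8,9,10,11,12 taken → place at 13.
Table: [844, 101, 594, —, —, —, —, 947, 692, 896, 940, 777, 462, 590, —, —, —]
Lookup 777: h=7, probe 7,8,9,10,11 → found at 11.

5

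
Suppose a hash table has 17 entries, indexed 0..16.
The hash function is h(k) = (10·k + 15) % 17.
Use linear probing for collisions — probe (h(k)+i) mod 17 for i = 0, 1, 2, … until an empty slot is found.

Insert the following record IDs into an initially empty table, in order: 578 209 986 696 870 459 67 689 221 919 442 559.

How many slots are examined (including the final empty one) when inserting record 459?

578 hashes to 15; slot 15 is free -> place at 15.
209 hashes to 14; slot 14 is free -> place at 14.
986 hashes to 15; 15 taken -> place at 16.
696 hashes to 5; slot 5 is free -> place at 5.
870 hashes to 11; slot 11 is free -> place at 11.
459 hashes to 15; 15,16 taken -> place at 0.
67 hashes to 5; 5 taken -> place at 6.
689 hashes to 3; slot 3 is free -> place at 3.
221 hashes to 15; 15,16,0 taken -> place at 1.
919 hashes to 8; slot 8 is free -> place at 8.
442 hashes to 15; 15,16,0,1 taken -> place at 2.
559 hashes to 12; slot 12 is free -> place at 12.
Table: [459, 221, 442, 689, -, 696, 67, -, 919, -, -, 870, 559, -, 209, 578, 986]

3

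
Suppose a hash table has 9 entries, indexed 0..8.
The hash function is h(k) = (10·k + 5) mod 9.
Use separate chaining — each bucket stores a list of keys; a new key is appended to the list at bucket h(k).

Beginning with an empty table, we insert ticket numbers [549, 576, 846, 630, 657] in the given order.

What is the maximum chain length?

5

Insert 549: h=5, bucket 5 empty -> new chain.
Insert 576: h=5, bucket 5 nonempty -> append to chain.
Insert 846: h=5, bucket 5 nonempty -> append to chain.
Insert 630: h=5, bucket 5 nonempty -> append to chain.
Insert 657: h=5, bucket 5 nonempty -> append to chain.
Final buckets:
0: .
1: .
2: .
3: .
4: .
5: 549 -> 576 -> 846 -> 630 -> 657
6: .
7: .
8: .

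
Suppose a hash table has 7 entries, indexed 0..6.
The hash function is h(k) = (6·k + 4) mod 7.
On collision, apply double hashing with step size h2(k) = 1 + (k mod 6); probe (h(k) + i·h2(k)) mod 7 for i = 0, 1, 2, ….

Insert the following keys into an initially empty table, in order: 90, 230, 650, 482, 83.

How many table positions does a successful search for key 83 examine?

3

Insert 90: h=5, slot 5 empty → index 5.
Insert 230: h=5, h2=3, slot 5 occupied → index 1.
Insert 650: h=5, h2=3, slots 5,1 occupied → index 4.
Insert 482: h=5, h2=3, slots 5,1,4 occupied → index 0.
Insert 83: h=5, h2=6, slots 5,4 occupied → index 3.
Table: [482, 230, ∅, 83, 650, 90, ∅]
Lookup 83: h=5, h2=6, probe 5,4,3 → found at 3.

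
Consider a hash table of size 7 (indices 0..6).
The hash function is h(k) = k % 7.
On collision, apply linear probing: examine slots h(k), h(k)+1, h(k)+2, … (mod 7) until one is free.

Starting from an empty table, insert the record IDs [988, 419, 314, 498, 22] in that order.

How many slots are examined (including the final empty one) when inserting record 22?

3

988 hashes to 1; slot 1 is free => place at 1.
419 hashes to 6; slot 6 is free => place at 6.
314 hashes to 6; 6 taken => place at 0.
498 hashes to 1; 1 taken => place at 2.
22 hashes to 1; 1,2 taken => place at 3.
Table: [314, 988, 498, 22, —, —, 419]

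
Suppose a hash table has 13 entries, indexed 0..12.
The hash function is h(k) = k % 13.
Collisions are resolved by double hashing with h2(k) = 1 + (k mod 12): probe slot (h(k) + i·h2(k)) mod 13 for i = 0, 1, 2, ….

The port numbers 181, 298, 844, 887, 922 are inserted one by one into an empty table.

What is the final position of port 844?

Insert 181: h=12, slot 12 empty -> index 12.
Insert 298: h=12, h2=11, slot 12 occupied -> index 10.
Insert 844: h=12, h2=5, slot 12 occupied -> index 4.
Insert 887: h=3, slot 3 empty -> index 3.
Insert 922: h=12, h2=11, slots 12,10 occupied -> index 8.
Table: [—, —, —, 887, 844, —, —, —, 922, —, 298, —, 181]

4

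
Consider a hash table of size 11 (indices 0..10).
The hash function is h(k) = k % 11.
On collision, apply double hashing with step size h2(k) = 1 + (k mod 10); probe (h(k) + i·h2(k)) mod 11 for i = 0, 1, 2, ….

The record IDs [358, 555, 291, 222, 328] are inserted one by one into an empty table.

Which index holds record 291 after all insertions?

7

358: h=6 => slot 6
555: h=5 => slot 5
291: h=5, h2=2, probe 5,7 => slot 7
222: h=2 => slot 2
328: h=9 => slot 9
Table: [_, _, 222, _, _, 555, 358, 291, _, 328, _]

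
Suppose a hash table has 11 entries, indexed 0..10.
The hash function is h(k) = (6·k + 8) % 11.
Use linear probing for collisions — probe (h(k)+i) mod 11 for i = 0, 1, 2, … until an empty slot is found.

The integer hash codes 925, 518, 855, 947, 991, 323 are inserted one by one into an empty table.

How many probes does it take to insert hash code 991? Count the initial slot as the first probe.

4

Insert 925: h=3, slot 3 empty -> index 3.
Insert 518: h=3, slot 3 occupied -> index 4.
Insert 855: h=1, slot 1 empty -> index 1.
Insert 947: h=3, slots 3,4 occupied -> index 5.
Insert 991: h=3, slots 3,4,5 occupied -> index 6.
Insert 323: h=10, slot 10 empty -> index 10.
Table: [., 855, ., 925, 518, 947, 991, ., ., ., 323]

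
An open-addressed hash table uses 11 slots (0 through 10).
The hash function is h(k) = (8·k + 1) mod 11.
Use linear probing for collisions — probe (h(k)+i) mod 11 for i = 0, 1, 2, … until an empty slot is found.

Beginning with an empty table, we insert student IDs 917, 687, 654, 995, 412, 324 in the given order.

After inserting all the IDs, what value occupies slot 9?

917 hashes to 0; slot 0 is free => place at 0.
687 hashes to 8; slot 8 is free => place at 8.
654 hashes to 8; 8 taken => place at 9.
995 hashes to 8; 8,9 taken => place at 10.
412 hashes to 8; 8,9,10,0 taken => place at 1.
324 hashes to 8; 8,9,10,0,1 taken => place at 2.
Table: [917, 412, 324, ., ., ., ., ., 687, 654, 995]

654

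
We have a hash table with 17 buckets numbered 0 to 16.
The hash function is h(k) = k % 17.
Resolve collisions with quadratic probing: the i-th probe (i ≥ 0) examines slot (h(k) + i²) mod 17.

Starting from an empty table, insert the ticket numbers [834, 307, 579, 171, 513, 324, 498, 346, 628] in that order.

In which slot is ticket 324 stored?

0

834: h=1 → slot 1
307: h=1, probe 1,2 → slot 2
579: h=1, probe 1,2,5 → slot 5
171: h=1, probe 1,2,5,10 → slot 10
513: h=3 → slot 3
324: h=1, probe 1,2,5,10,0 → slot 0
498: h=5, probe 5,6 → slot 6
346: h=6, probe 6,7 → slot 7
628: h=16 → slot 16
Table: [324, 834, 307, 513, ., 579, 498, 346, ., ., 171, ., ., ., ., ., 628]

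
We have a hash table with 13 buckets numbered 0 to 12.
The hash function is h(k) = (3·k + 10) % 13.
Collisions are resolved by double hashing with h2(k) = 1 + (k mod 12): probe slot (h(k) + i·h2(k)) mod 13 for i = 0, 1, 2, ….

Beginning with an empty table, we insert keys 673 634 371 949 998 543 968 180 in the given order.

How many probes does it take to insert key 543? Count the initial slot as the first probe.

3

673 hashes to 1; slot 1 is free → place at 1.
634 hashes to 1, h2=11; 1 taken → place at 12.
371 hashes to 5; slot 5 is free → place at 5.
949 hashes to 10; slot 10 is free → place at 10.
998 hashes to 1, h2=3; 1 taken → place at 4.
543 hashes to 1, h2=4; 1,5 taken → place at 9.
968 hashes to 2; slot 2 is free → place at 2.
180 hashes to 4, h2=1; 4,5 taken → place at 6.
Table: [—, 673, 968, —, 998, 371, 180, —, —, 543, 949, —, 634]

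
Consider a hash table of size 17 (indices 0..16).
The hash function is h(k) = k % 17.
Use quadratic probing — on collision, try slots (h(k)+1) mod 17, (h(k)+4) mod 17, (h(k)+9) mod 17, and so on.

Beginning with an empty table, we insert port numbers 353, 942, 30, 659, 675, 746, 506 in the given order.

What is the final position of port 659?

353: h=13 -> slot 13
942: h=7 -> slot 7
30: h=13, probe 13,14 -> slot 14
659: h=13, probe 13,14,0 -> slot 0
675: h=12 -> slot 12
746: h=15 -> slot 15
506: h=13, probe 13,14,0,5 -> slot 5
Table: [659, ∅, ∅, ∅, ∅, 506, ∅, 942, ∅, ∅, ∅, ∅, 675, 353, 30, 746, ∅]

0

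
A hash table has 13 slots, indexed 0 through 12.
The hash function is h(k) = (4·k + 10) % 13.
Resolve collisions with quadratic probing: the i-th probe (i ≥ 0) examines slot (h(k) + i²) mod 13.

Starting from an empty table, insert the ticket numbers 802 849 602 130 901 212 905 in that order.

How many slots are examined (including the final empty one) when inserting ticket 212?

4

Insert 802: h=7, slot 7 empty -> index 7.
Insert 849: h=0, slot 0 empty -> index 0.
Insert 602: h=0, slot 0 occupied -> index 1.
Insert 130: h=10, slot 10 empty -> index 10.
Insert 901: h=0, slots 0,1 occupied -> index 4.
Insert 212: h=0, slots 0,1,4 occupied -> index 9.
Insert 905: h=3, slot 3 empty -> index 3.
Table: [849, 602, ∅, 905, 901, ∅, ∅, 802, ∅, 212, 130, ∅, ∅]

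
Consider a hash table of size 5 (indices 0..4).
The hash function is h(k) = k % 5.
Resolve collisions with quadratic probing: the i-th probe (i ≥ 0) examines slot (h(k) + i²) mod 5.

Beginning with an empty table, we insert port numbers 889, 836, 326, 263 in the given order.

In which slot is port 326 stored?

Insert 889: h=4, slot 4 empty → index 4.
Insert 836: h=1, slot 1 empty → index 1.
Insert 326: h=1, slot 1 occupied → index 2.
Insert 263: h=3, slot 3 empty → index 3.
Table: [-, 836, 326, 263, 889]

2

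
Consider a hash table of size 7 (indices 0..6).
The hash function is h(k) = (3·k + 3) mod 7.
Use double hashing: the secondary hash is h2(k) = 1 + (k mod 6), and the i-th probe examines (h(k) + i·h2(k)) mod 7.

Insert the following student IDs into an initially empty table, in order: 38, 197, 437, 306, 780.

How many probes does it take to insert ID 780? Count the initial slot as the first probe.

Insert 38: h=5, slot 5 empty → index 5.
Insert 197: h=6, slot 6 empty → index 6.
Insert 437: h=5, h2=6, slot 5 occupied → index 4.
Insert 306: h=4, h2=1, slots 4,5,6 occupied → index 0.
Insert 780: h=5, h2=1, slots 5,6,0 occupied → index 1.
Table: [306, 780, _, _, 437, 38, 197]

4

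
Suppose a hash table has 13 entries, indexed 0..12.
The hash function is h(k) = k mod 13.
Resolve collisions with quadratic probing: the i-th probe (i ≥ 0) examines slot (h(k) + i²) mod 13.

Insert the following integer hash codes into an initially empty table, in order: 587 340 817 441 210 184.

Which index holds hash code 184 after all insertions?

587 hashes to 2; slot 2 is free -> place at 2.
340 hashes to 2; 2 taken -> place at 3.
817 hashes to 11; slot 11 is free -> place at 11.
441 hashes to 12; slot 12 is free -> place at 12.
210 hashes to 2; 2,3 taken -> place at 6.
184 hashes to 2; 2,3,6,11 taken -> place at 5.
Table: [_, _, 587, 340, _, 184, 210, _, _, _, _, 817, 441]

5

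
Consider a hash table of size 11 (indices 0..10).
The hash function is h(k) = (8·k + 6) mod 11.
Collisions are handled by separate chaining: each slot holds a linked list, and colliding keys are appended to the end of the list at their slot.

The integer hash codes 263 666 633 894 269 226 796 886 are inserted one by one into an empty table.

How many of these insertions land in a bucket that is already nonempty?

263 -> bucket 9
666 -> bucket 10
633 -> bucket 10 (collision)
894 -> bucket 8
269 -> bucket 2
226 -> bucket 10 (collision)
796 -> bucket 5
886 -> bucket 10 (collision)
Final buckets:
0: ∅
1: ∅
2: 269
3: ∅
4: ∅
5: 796
6: ∅
7: ∅
8: 894
9: 263
10: 666 -> 633 -> 226 -> 886

3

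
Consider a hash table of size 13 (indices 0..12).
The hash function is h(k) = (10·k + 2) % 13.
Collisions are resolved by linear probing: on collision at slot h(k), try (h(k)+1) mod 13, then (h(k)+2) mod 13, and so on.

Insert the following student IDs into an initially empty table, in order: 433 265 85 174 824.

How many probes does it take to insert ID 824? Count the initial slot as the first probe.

3

Insert 433: h=3, slot 3 empty -> index 3.
Insert 265: h=0, slot 0 empty -> index 0.
Insert 85: h=7, slot 7 empty -> index 7.
Insert 174: h=0, slot 0 occupied -> index 1.
Insert 824: h=0, slots 0,1 occupied -> index 2.
Table: [265, 174, 824, 433, ∅, ∅, ∅, 85, ∅, ∅, ∅, ∅, ∅]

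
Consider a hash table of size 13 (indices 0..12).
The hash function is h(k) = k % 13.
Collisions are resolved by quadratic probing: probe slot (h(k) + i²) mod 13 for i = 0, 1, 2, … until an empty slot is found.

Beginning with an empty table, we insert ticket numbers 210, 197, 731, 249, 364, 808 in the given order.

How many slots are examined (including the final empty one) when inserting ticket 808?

210: h=2 → slot 2
197: h=2, probe 2,3 → slot 3
731: h=3, probe 3,4 → slot 4
249: h=2, probe 2,3,6 → slot 6
364: h=0 → slot 0
808: h=2, probe 2,3,6,11 → slot 11
Table: [364, _, 210, 197, 731, _, 249, _, _, _, _, 808, _]

4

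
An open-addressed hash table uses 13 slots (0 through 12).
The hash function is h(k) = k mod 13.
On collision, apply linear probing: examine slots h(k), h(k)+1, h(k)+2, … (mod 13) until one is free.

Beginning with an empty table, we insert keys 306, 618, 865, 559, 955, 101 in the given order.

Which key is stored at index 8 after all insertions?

618

306 hashes to 7; slot 7 is free -> place at 7.
618 hashes to 7; 7 taken -> place at 8.
865 hashes to 7; 7,8 taken -> place at 9.
559 hashes to 0; slot 0 is free -> place at 0.
955 hashes to 6; slot 6 is free -> place at 6.
101 hashes to 10; slot 10 is free -> place at 10.
Table: [559, _, _, _, _, _, 955, 306, 618, 865, 101, _, _]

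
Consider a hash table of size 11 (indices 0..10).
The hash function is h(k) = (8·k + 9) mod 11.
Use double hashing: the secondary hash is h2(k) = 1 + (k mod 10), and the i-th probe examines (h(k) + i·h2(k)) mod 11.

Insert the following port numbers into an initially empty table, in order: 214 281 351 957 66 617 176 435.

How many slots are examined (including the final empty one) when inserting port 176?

214: h=5 => slot 5
281: h=2 => slot 2
351: h=1 => slot 1
957: h=9 => slot 9
66: h=9, h2=7, probe 9,5,1,8 => slot 8
617: h=6 => slot 6
176: h=9, h2=7, probe 9,5,1,8,4 => slot 4
435: h=2, h2=6, probe 2,8,3 => slot 3
Table: [—, 351, 281, 435, 176, 214, 617, —, 66, 957, —]

5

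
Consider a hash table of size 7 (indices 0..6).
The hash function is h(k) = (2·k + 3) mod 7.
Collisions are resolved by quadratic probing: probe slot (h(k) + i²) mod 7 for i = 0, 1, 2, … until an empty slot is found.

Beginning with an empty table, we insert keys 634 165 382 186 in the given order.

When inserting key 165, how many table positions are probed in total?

634: h=4 -> slot 4
165: h=4, probe 4,5 -> slot 5
382: h=4, probe 4,5,1 -> slot 1
186: h=4, probe 4,5,1,6 -> slot 6
Table: [∅, 382, ∅, ∅, 634, 165, 186]

2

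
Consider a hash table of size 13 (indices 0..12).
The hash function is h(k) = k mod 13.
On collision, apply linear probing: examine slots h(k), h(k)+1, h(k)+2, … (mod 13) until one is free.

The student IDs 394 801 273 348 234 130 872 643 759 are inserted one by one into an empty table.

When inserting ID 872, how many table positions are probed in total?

3

Insert 394: h=4, slot 4 empty → index 4.
Insert 801: h=8, slot 8 empty → index 8.
Insert 273: h=0, slot 0 empty → index 0.
Insert 348: h=10, slot 10 empty → index 10.
Insert 234: h=0, slot 0 occupied → index 1.
Insert 130: h=0, slots 0,1 occupied → index 2.
Insert 872: h=1, slots 1,2 occupied → index 3.
Insert 643: h=6, slot 6 empty → index 6.
Insert 759: h=5, slot 5 empty → index 5.
Table: [273, 234, 130, 872, 394, 759, 643, ∅, 801, ∅, 348, ∅, ∅]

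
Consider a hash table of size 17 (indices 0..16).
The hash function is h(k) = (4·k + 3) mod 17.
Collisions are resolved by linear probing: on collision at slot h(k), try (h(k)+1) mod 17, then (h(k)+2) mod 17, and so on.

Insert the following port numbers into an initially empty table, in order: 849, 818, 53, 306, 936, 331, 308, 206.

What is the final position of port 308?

Insert 849: h=16, slot 16 empty → index 16.
Insert 818: h=11, slot 11 empty → index 11.
Insert 53: h=11, slot 11 occupied → index 12.
Insert 306: h=3, slot 3 empty → index 3.
Insert 936: h=7, slot 7 empty → index 7.
Insert 331: h=1, slot 1 empty → index 1.
Insert 308: h=11, slots 11,12 occupied → index 13.
Insert 206: h=11, slots 11,12,13 occupied → index 14.
Table: [-, 331, -, 306, -, -, -, 936, -, -, -, 818, 53, 308, 206, -, 849]

13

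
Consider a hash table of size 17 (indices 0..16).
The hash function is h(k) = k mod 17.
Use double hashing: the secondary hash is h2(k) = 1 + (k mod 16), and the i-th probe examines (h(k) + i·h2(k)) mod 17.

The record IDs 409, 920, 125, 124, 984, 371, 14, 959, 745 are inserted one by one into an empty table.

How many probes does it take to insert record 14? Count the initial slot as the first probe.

Insert 409: h=1, slot 1 empty => index 1.
Insert 920: h=2, slot 2 empty => index 2.
Insert 125: h=6, slot 6 empty => index 6.
Insert 124: h=5, slot 5 empty => index 5.
Insert 984: h=15, slot 15 empty => index 15.
Insert 371: h=14, slot 14 empty => index 14.
Insert 14: h=14, h2=15, slot 14 occupied => index 12.
Insert 959: h=7, slot 7 empty => index 7.
Insert 745: h=14, h2=10, slots 14,7 occupied => index 0.
Table: [745, 409, 920, -, -, 124, 125, 959, -, -, -, -, 14, -, 371, 984, -]

2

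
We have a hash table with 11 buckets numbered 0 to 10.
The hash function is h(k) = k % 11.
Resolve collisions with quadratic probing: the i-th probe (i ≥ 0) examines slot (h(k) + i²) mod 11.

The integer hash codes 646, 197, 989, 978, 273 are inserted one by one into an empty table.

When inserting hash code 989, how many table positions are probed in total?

Insert 646: h=8, slot 8 empty → index 8.
Insert 197: h=10, slot 10 empty → index 10.
Insert 989: h=10, slot 10 occupied → index 0.
Insert 978: h=10, slots 10,0 occupied → index 3.
Insert 273: h=9, slot 9 empty → index 9.
Table: [989, ∅, ∅, 978, ∅, ∅, ∅, ∅, 646, 273, 197]

2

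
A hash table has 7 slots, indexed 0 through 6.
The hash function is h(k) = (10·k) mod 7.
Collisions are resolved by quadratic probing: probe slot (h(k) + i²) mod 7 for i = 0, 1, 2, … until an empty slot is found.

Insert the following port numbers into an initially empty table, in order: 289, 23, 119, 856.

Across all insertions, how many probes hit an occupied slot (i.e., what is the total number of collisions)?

Insert 289: h=6, slot 6 empty => index 6.
Insert 23: h=6, slot 6 occupied => index 0.
Insert 119: h=0, slot 0 occupied => index 1.
Insert 856: h=6, slots 6,0 occupied => index 3.
Table: [23, 119, _, 856, _, _, 289]

4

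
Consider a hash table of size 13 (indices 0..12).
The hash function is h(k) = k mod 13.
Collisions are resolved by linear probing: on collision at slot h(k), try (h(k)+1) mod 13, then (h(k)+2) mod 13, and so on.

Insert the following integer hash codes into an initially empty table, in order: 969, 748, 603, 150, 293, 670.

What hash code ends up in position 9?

969: h=7 -> slot 7
748: h=7, probe 7,8 -> slot 8
603: h=5 -> slot 5
150: h=7, probe 7,8,9 -> slot 9
293: h=7, probe 7,8,9,10 -> slot 10
670: h=7, probe 7,8,9,10,11 -> slot 11
Table: [∅, ∅, ∅, ∅, ∅, 603, ∅, 969, 748, 150, 293, 670, ∅]

150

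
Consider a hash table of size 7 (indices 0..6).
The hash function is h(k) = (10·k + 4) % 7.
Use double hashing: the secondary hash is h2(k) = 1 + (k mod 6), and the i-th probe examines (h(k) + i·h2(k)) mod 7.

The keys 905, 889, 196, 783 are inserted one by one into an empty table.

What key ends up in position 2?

905 hashes to 3; slot 3 is free -> place at 3.
889 hashes to 4; slot 4 is free -> place at 4.
196 hashes to 4, h2=5; 4 taken -> place at 2.
783 hashes to 1; slot 1 is free -> place at 1.
Table: [—, 783, 196, 905, 889, —, —]

196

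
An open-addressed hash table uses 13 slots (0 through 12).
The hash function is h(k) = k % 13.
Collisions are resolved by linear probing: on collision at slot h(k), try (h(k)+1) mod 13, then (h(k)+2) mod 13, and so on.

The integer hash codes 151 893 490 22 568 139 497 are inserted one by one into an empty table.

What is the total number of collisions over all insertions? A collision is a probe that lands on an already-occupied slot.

151: h=8 → slot 8
893: h=9 → slot 9
490: h=9, probe 9,10 → slot 10
22: h=9, probe 9,10,11 → slot 11
568: h=9, probe 9,10,11,12 → slot 12
139: h=9, probe 9,10,11,12,0 → slot 0
497: h=3 → slot 3
Table: [139, ∅, ∅, 497, ∅, ∅, ∅, ∅, 151, 893, 490, 22, 568]

10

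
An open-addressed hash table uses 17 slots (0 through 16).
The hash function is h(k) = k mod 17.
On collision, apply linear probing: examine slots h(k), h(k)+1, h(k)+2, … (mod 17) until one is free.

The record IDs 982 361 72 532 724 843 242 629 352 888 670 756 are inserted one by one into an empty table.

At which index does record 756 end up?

982: h=13 -> slot 13
361: h=4 -> slot 4
72: h=4, probe 4,5 -> slot 5
532: h=5, probe 5,6 -> slot 6
724: h=10 -> slot 10
843: h=10, probe 10,11 -> slot 11
242: h=4, probe 4,5,6,7 -> slot 7
629: h=0 -> slot 0
352: h=12 -> slot 12
888: h=4, probe 4,5,6,7,8 -> slot 8
670: h=7, probe 7,8,9 -> slot 9
756: h=8, probe 8,9,10,11,12,13,14 -> slot 14
Table: [629, ., ., ., 361, 72, 532, 242, 888, 670, 724, 843, 352, 982, 756, ., .]

14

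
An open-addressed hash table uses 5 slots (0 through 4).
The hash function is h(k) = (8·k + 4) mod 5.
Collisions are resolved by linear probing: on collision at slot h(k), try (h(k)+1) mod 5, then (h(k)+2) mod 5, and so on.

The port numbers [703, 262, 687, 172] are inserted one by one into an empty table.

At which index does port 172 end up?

703 hashes to 3; slot 3 is free => place at 3.
262 hashes to 0; slot 0 is free => place at 0.
687 hashes to 0; 0 taken => place at 1.
172 hashes to 0; 0,1 taken => place at 2.
Table: [262, 687, 172, 703, .]

2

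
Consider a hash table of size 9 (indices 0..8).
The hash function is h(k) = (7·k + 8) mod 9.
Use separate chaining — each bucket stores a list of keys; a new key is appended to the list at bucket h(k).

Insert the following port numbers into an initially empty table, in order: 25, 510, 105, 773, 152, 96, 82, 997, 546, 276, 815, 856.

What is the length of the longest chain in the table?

25 → bucket 3
510 → bucket 5
105 → bucket 5 (collision)
773 → bucket 1
152 → bucket 1 (collision)
96 → bucket 5 (collision)
82 → bucket 6
997 → bucket 3 (collision)
546 → bucket 5 (collision)
276 → bucket 5 (collision)
815 → bucket 7
856 → bucket 6 (collision)
Final buckets:
0: .
1: 773 -> 152
2: .
3: 25 -> 997
4: .
5: 510 -> 105 -> 96 -> 546 -> 276
6: 82 -> 856
7: 815
8: .

5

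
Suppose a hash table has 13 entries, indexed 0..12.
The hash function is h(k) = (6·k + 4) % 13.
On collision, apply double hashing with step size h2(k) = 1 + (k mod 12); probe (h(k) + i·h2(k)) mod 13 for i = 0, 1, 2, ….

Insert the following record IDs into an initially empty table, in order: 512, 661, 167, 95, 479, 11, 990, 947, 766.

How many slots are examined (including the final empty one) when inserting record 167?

2

Insert 512: h=8, slot 8 empty -> index 8.
Insert 661: h=5, slot 5 empty -> index 5.
Insert 167: h=5, h2=12, slot 5 occupied -> index 4.
Insert 95: h=2, slot 2 empty -> index 2.
Insert 479: h=5, h2=12, slots 5,4 occupied -> index 3.
Insert 11: h=5, h2=12, slots 5,4,3,2 occupied -> index 1.
Insert 990: h=3, h2=7, slot 3 occupied -> index 10.
Insert 947: h=5, h2=12, slots 5,4,3,2,1 occupied -> index 0.
Insert 766: h=11, slot 11 empty -> index 11.
Table: [947, 11, 95, 479, 167, 661, -, -, 512, -, 990, 766, -]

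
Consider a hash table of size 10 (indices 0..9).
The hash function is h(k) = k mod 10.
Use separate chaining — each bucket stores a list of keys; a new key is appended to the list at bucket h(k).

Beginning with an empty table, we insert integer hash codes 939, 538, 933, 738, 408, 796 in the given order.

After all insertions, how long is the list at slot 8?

3

939 → bucket 9
538 → bucket 8
933 → bucket 3
738 → bucket 8 (collision)
408 → bucket 8 (collision)
796 → bucket 6
Final buckets:
0: ∅
1: ∅
2: ∅
3: 933
4: ∅
5: ∅
6: 796
7: ∅
8: 538 -> 738 -> 408
9: 939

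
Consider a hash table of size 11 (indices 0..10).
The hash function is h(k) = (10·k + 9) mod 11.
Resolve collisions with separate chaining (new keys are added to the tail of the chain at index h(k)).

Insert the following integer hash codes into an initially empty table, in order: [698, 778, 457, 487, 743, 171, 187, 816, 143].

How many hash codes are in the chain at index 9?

2

698 -> bucket 4
778 -> bucket 1
457 -> bucket 3
487 -> bucket 6
743 -> bucket 3 (collision)
171 -> bucket 3 (collision)
187 -> bucket 9
816 -> bucket 7
143 -> bucket 9 (collision)
Final buckets:
0: —
1: 778
2: —
3: 457 -> 743 -> 171
4: 698
5: —
6: 487
7: 816
8: —
9: 187 -> 143
10: —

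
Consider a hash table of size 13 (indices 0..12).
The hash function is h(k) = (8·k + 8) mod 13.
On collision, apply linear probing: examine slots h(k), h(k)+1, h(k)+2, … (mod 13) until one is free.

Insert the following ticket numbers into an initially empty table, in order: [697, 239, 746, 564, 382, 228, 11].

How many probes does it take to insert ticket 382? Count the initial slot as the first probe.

4

697 hashes to 7; slot 7 is free → place at 7.
239 hashes to 9; slot 9 is free → place at 9.
746 hashes to 9; 9 taken → place at 10.
564 hashes to 9; 9,10 taken → place at 11.
382 hashes to 9; 9,10,11 taken → place at 12.
228 hashes to 12; 12 taken → place at 0.
11 hashes to 5; slot 5 is free → place at 5.
Table: [228, ∅, ∅, ∅, ∅, 11, ∅, 697, ∅, 239, 746, 564, 382]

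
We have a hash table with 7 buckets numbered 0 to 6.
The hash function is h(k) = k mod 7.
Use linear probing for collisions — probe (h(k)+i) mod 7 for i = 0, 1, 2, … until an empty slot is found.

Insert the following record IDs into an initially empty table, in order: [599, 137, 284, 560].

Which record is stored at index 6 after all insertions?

599 hashes to 4; slot 4 is free → place at 4.
137 hashes to 4; 4 taken → place at 5.
284 hashes to 4; 4,5 taken → place at 6.
560 hashes to 0; slot 0 is free → place at 0.
Table: [560, ∅, ∅, ∅, 599, 137, 284]

284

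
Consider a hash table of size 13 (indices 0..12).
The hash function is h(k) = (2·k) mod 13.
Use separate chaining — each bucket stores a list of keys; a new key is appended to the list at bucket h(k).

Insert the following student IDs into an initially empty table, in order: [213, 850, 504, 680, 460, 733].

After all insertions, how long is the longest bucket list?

Insert 213: h=10, bucket 10 empty → new chain.
Insert 850: h=10, bucket 10 nonempty → append to chain.
Insert 504: h=7, bucket 7 empty → new chain.
Insert 680: h=8, bucket 8 empty → new chain.
Insert 460: h=10, bucket 10 nonempty → append to chain.
Insert 733: h=10, bucket 10 nonempty → append to chain.
Final buckets:
0: —
1: —
2: —
3: —
4: —
5: —
6: —
7: 504
8: 680
9: —
10: 213 -> 850 -> 460 -> 733
11: —
12: —

4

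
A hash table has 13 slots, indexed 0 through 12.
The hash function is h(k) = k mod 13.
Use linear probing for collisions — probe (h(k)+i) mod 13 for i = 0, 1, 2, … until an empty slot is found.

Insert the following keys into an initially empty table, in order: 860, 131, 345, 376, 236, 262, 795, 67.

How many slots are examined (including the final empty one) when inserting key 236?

2

Insert 860: h=2, slot 2 empty => index 2.
Insert 131: h=1, slot 1 empty => index 1.
Insert 345: h=7, slot 7 empty => index 7.
Insert 376: h=12, slot 12 empty => index 12.
Insert 236: h=2, slot 2 occupied => index 3.
Insert 262: h=2, slots 2,3 occupied => index 4.
Insert 795: h=2, slots 2,3,4 occupied => index 5.
Insert 67: h=2, slots 2,3,4,5 occupied => index 6.
Table: [_, 131, 860, 236, 262, 795, 67, 345, _, _, _, _, 376]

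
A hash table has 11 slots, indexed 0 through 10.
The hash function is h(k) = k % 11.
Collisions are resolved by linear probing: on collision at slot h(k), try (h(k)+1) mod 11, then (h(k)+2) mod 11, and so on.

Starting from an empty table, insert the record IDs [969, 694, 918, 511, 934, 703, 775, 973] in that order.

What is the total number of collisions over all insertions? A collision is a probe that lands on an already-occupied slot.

8

969: h=1 → slot 1
694: h=1, probe 1,2 → slot 2
918: h=5 → slot 5
511: h=5, probe 5,6 → slot 6
934: h=10 → slot 10
703: h=10, probe 10,0 → slot 0
775: h=5, probe 5,6,7 → slot 7
973: h=5, probe 5,6,7,8 → slot 8
Table: [703, 969, 694, _, _, 918, 511, 775, 973, _, 934]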